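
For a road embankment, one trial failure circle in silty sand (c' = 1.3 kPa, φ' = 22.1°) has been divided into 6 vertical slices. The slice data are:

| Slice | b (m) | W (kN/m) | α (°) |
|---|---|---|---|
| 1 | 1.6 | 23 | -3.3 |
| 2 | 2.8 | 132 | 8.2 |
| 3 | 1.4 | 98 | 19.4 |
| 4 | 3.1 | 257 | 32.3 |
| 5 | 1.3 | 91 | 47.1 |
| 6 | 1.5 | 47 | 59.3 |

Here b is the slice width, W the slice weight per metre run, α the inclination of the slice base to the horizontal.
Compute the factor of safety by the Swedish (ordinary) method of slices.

FS = 0.82

Ordinary method of slices: FS = Σ[c'·Δl_i + (W_i cosα_i)·tanφ'] / Σ W_i sinα_i, with Δl_i = b_i / cosα_i.
Slice 1: Δl = 1.6/cos(-3.3°) = 1.603 m; N'_1 = 23·cos(-3.3°) = 23.0; c'Δl = 2.08; W sinα = -1.3
Slice 2: Δl = 2.8/cos8.2° = 2.829 m; N'_2 = 132·cos8.2° = 130.7; c'Δl = 3.68; W sinα = 18.8
Slice 3: Δl = 1.4/cos19.4° = 1.484 m; N'_3 = 98·cos19.4° = 92.4; c'Δl = 1.93; W sinα = 32.6
Slice 4: Δl = 3.1/cos32.3° = 3.668 m; N'_4 = 257·cos32.3° = 217.2; c'Δl = 4.77; W sinα = 137.3
Slice 5: Δl = 1.3/cos47.1° = 1.910 m; N'_5 = 91·cos47.1° = 61.9; c'Δl = 2.48; W sinα = 66.7
Slice 6: Δl = 1.5/cos59.3° = 2.938 m; N'_6 = 47·cos59.3° = 24.0; c'Δl = 3.82; W sinα = 40.4
Σc'Δl = 18.8 kN/m; ΣN' = 549.2 kN/m; ΣW sinα = 294.5 kN/m
Resisting = 18.8 + 549.2·tan22.1° = 18.8 + 223.0 = 241.8 kN/m
FS = 241.8 / 294.5 = 0.821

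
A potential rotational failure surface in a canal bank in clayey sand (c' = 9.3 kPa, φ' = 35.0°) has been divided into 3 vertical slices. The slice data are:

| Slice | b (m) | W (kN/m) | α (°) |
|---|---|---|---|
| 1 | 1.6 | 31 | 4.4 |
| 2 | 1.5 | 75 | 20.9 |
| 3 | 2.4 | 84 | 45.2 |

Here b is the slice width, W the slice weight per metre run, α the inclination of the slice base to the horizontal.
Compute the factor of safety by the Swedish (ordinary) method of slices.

Ordinary method of slices: FS = Σ[c'·Δl_i + (W_i cosα_i)·tanφ'] / Σ W_i sinα_i, with Δl_i = b_i / cosα_i.
Slice 1: Δl = 1.6/cos4.4° = 1.605 m; N'_1 = 31·cos4.4° = 30.9; c'Δl = 14.92; W sinα = 2.4
Slice 2: Δl = 1.5/cos20.9° = 1.606 m; N'_2 = 75·cos20.9° = 70.1; c'Δl = 14.93; W sinα = 26.8
Slice 3: Δl = 2.4/cos45.2° = 3.406 m; N'_3 = 84·cos45.2° = 59.2; c'Δl = 31.68; W sinα = 59.6
Σc'Δl = 61.5 kN/m; ΣN' = 160.2 kN/m; ΣW sinα = 88.7 kN/m
Resisting = 61.5 + 160.2·tan35.0° = 61.5 + 112.1 = 173.7 kN/m
FS = 173.7 / 88.7 = 1.957

FS = 1.96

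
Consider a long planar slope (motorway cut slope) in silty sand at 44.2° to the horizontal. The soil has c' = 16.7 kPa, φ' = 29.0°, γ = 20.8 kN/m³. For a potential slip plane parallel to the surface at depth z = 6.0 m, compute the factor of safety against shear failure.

FS = 0.84

For an infinite slope with a slip plane parallel to the surface (no pore pressure): FS = [c' + γz cos²β tanφ'] / [γz sinβ cosβ].
γz = 20.8·6.0 = 124.80 kN/m²
Numerator = 16.7 + 124.80·cos²44.2°·tan29.0° = 16.7 + 124.80·0.5140·0.5543 = 52.255 kPa
Denominator = 124.80·sin44.2°·cos44.2° = 124.80·0.6972·0.7169 = 62.376 kPa
FS = 52.255 / 62.376 = 0.838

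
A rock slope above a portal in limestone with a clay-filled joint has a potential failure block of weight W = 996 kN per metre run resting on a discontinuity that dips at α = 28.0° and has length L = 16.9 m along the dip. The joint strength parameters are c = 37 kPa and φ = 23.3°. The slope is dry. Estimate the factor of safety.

Resolving the block weight along and normal to the plane and applying the Mohr–Coulomb strength on the joint:
N' = W cosα = 996·cos28.0° = 879.4 kN/m
Driving force T = W sinα = 996·sin28.0° = 467.6 kN/m
Resisting force R = c·L + N'·tanφ = 37·16.9 + 879.4·tan23.3° = 625.3 + 378.7 = 1004.0 kN/m
FS = R / T = 1004.0 / 467.6 = 2.147

FS = 2.15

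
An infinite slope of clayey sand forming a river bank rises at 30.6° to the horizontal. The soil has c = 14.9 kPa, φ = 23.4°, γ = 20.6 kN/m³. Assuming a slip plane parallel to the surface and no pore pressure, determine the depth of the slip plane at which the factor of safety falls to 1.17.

z = 3.77 m

Setting FS = 1.17 in FS = [c + γz cos²β tanφ] / [γz sinβ cosβ] and solving for z:
z = c / [γ cosβ (FS·sinβ − cosβ·tanφ)]
  = 14.9 / [20.6·cos30.6°·(1.17·sin30.6° − cos30.6°·tan23.4°)]
  = 14.9 / [20.6·0.8607·(1.17·0.5090 − 0.8607·0.4327)]
  = 14.9 / 3.9559 = 3.767 m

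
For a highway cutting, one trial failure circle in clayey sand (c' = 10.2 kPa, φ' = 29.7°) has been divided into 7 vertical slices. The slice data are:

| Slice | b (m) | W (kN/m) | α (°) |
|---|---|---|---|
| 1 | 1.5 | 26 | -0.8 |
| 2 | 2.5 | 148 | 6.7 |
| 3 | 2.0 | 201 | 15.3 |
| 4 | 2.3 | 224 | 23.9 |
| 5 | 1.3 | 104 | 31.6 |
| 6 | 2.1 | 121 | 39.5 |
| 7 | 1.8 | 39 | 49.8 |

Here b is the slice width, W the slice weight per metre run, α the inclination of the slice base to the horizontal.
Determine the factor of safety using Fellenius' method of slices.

FS = 1.88

Ordinary method of slices: FS = Σ[c'·Δl_i + (W_i cosα_i)·tanφ'] / Σ W_i sinα_i, with Δl_i = b_i / cosα_i.
Slice 1: Δl = 1.5/cos(-0.8°) = 1.500 m; N'_1 = 26·cos(-0.8°) = 26.0; c'Δl = 15.30; W sinα = -0.4
Slice 2: Δl = 2.5/cos6.7° = 2.517 m; N'_2 = 148·cos6.7° = 147.0; c'Δl = 25.68; W sinα = 17.3
Slice 3: Δl = 2.0/cos15.3° = 2.073 m; N'_3 = 201·cos15.3° = 193.9; c'Δl = 21.15; W sinα = 53.0
Slice 4: Δl = 2.3/cos23.9° = 2.516 m; N'_4 = 224·cos23.9° = 204.8; c'Δl = 25.66; W sinα = 90.8
Slice 5: Δl = 1.3/cos31.6° = 1.526 m; N'_5 = 104·cos31.6° = 88.6; c'Δl = 15.57; W sinα = 54.5
Slice 6: Δl = 2.1/cos39.5° = 2.722 m; N'_6 = 121·cos39.5° = 93.4; c'Δl = 27.76; W sinα = 77.0
Slice 7: Δl = 1.8/cos49.8° = 2.789 m; N'_7 = 39·cos49.8° = 25.2; c'Δl = 28.44; W sinα = 29.8
Σc'Δl = 159.6 kN/m; ΣN' = 778.8 kN/m; ΣW sinα = 321.9 kN/m
Resisting = 159.6 + 778.8·tan29.7° = 159.6 + 444.2 = 603.8 kN/m
FS = 603.8 / 321.9 = 1.875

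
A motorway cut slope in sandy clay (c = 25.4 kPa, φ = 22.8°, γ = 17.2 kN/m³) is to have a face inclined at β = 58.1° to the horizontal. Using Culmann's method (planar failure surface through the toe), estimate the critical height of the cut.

Culmann's analysis gives the critical failure plane at α_cr = (β + φ)/2 = (58.1 + 22.8)/2 = 40.5°, and the critical height
H_c = (4c/γ) · sinβ cosφ / [1 − cos(β − φ)]
    = (4·25.4/17.2) · sin58.1°·cos22.8° / [1 − cos(35.3°)]
    = 5.907 · 0.8490·0.9219 / [1 − 0.8161]
    = 5.907 · 0.7826 / 0.1839
    = 25.14 m

H_c = 25.14 m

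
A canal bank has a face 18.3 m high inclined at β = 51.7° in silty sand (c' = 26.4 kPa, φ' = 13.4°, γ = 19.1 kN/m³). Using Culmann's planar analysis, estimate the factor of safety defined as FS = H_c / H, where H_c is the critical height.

FS = 1.07

H_c = (4c'/γ) · sinβ cosφ' / [1 − cos(β − φ')]
    = (4·26.4/19.1) · sin51.7°·cos13.4° / [1 − cos38.3°]
    = 5.529 · 0.7634 / 0.2152 = 19.61 m
FS = H_c / H = 19.61 / 18.3 = 1.072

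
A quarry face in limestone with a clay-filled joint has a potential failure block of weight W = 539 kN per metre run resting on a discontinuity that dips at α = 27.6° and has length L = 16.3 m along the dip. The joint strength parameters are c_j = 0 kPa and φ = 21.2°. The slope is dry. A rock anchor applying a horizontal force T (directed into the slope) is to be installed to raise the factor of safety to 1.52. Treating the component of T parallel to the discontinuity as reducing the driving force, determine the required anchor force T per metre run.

Resolving forces along and normal to the sliding plane, with the horizontal anchor force T adding T·sinα to the effective normal force and T·cosα acting up the plane against the driving force:
FS = [c_jL + (W cosα + T sinα) tanφ] / [W sinα − T cosα]
Without the anchor: N' = 477.7 kN/m, driving T_d = 249.7 kN/m, resisting R = 0·16.3 + 477.7·tan21.2° = 185.3 kN/m, FS = 0.74.
Setting FS = 1.52 and solving for T:
1.52·(249.7 − T cos27.6°) = 185.3 + T sin27.6°·tan21.2°
T·(sin27.6°·tan21.2° + 1.52·cos27.6°) = 1.52·249.7 − 185.3
T·(0.4633·0.3879 + 1.52·0.8862) = 379.6 − 185.3 = 194.3
T·1.5267 = 194.3
T = 127.3 kN/m

T = 127 kN/m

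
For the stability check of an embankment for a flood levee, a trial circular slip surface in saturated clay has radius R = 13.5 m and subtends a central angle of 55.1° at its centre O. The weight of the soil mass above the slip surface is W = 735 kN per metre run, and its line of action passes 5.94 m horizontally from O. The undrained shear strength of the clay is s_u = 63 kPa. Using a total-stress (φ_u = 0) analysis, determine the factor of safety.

Taking moments about the centre O, the resisting moment is provided by the undrained shear strength acting along the arc:
Arc length L_a = R·θ = 13.5·(55.1°·π/180) = 13.5·0.9617 = 12.98 m
M_R = s_u·L_a·R = 63·12.98·13.5 = 11041.7 kN·m/m
M_D = W·d = 735·5.94 = 4365.9 kN·m/m
FS = M_R / M_D = 11041.7 / 4365.9 = 2.529

FS = 2.53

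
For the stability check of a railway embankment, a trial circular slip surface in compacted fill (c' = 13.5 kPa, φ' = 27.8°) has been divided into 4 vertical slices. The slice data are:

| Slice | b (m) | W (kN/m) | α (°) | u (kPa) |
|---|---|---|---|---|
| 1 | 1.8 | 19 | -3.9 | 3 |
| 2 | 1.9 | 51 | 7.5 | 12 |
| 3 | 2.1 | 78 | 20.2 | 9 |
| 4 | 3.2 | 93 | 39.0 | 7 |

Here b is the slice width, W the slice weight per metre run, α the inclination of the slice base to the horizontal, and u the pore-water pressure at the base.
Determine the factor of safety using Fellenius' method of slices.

FS = 2.30

Ordinary method of slices: FS = Σ[c'·Δl_i + (W_i cosα_i − u_i·Δl_i)·tanφ'] / Σ W_i sinα_i, with Δl_i = b_i / cosα_i.
Slice 1: Δl = 1.8/cos(-3.9°) = 1.804 m; N'_1 = 19·cos(-3.9°) − 3·1.804 = 13.5; c'Δl = 24.36; W sinα = -1.3
Slice 2: Δl = 1.9/cos7.5° = 1.916 m; N'_2 = 51·cos7.5° − 12·1.916 = 27.6; c'Δl = 25.87; W sinα = 6.7
Slice 3: Δl = 2.1/cos20.2° = 2.238 m; N'_3 = 78·cos20.2° − 9·2.238 = 53.1; c'Δl = 30.21; W sinα = 26.9
Slice 4: Δl = 3.2/cos39.0° = 4.118 m; N'_4 = 93·cos39.0° − 7·4.118 = 43.5; c'Δl = 55.59; W sinα = 58.5
Σc'Δl = 136.0 kN/m; ΣN' = 137.6 kN/m; ΣW sinα = 90.8 kN/m
Resisting = 136.0 + 137.6·tan27.8° = 136.0 + 72.6 = 208.6 kN/m
FS = 208.6 / 90.8 = 2.297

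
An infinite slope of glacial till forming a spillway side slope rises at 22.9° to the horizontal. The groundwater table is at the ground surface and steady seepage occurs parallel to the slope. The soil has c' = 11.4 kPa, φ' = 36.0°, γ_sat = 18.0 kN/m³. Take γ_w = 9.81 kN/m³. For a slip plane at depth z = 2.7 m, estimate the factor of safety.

FS = 1.44

With seepage parallel to the slope and the water table at the surface, the effective normal stress on the slip plane uses the buoyant unit weight γ' = γ_sat − γ_w while the driving shear stress uses γ_sat:
FS = [c' + γ' z cos²β tanφ'] / [γ_sat z sinβ cosβ]
γ' = 18.0 − 9.81 = 8.19 kN/m³
Numerator = 11.4 + 8.19·2.7·cos²22.9°·tan36.0° = 11.4 + 8.19·2.7·0.8486·0.7265 = 25.033 kPa
Denominator = 18.0·2.7·sin22.9°·cos22.9° = 18.0·2.7·0.3891·0.9212 = 17.421 kPa
FS = 25.033 / 17.421 = 1.437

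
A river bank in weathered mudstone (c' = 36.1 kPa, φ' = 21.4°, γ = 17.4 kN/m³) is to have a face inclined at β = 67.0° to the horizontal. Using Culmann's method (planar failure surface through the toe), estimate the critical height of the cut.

H_c = 23.68 m

Culmann's analysis gives the critical failure plane at α_cr = (β + φ')/2 = (67.0 + 21.4)/2 = 44.2°, and the critical height
H_c = (4c'/γ) · sinβ cosφ' / [1 − cos(β − φ')]
    = (4·36.1/17.4) · sin67.0°·cos21.4° / [1 − cos(45.6°)]
    = 8.299 · 0.9205·0.9311 / [1 − 0.6997]
    = 8.299 · 0.8570 / 0.3003
    = 23.68 m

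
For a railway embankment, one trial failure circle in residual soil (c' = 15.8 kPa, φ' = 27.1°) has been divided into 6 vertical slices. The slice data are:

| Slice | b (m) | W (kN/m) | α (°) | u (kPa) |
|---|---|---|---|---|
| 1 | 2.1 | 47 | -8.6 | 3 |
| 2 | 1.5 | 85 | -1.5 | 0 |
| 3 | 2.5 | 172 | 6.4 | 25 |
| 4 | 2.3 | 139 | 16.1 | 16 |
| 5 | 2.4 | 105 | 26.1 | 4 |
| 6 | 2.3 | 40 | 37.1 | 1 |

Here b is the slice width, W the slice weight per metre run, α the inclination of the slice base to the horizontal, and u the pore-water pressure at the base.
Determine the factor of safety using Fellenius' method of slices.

Ordinary method of slices: FS = Σ[c'·Δl_i + (W_i cosα_i − u_i·Δl_i)·tanφ'] / Σ W_i sinα_i, with Δl_i = b_i / cosα_i.
Slice 1: Δl = 2.1/cos(-8.6°) = 2.124 m; N'_1 = 47·cos(-8.6°) − 3·2.124 = 40.1; c'Δl = 33.56; W sinα = -7.0
Slice 2: Δl = 1.5/cos(-1.5°) = 1.501 m; N'_2 = 85·cos(-1.5°) − 0·1.501 = 85.0; c'Δl = 23.71; W sinα = -2.2
Slice 3: Δl = 2.5/cos6.4° = 2.516 m; N'_3 = 172·cos6.4° − 25·2.516 = 108.0; c'Δl = 39.75; W sinα = 19.2
Slice 4: Δl = 2.3/cos16.1° = 2.394 m; N'_4 = 139·cos16.1° − 16·2.394 = 95.2; c'Δl = 37.82; W sinα = 38.5
Slice 5: Δl = 2.4/cos26.1° = 2.673 m; N'_5 = 105·cos26.1° − 4·2.673 = 83.6; c'Δl = 42.23; W sinα = 46.2
Slice 6: Δl = 2.3/cos37.1° = 2.884 m; N'_6 = 40·cos37.1° − 1·2.884 = 29.0; c'Δl = 45.56; W sinα = 24.1
Σc'Δl = 222.6 kN/m; ΣN' = 441.0 kN/m; ΣW sinα = 118.8 kN/m
Resisting = 222.6 + 441.0·tan27.1° = 222.6 + 225.7 = 448.3 kN/m
FS = 448.3 / 118.8 = 3.774

FS = 3.77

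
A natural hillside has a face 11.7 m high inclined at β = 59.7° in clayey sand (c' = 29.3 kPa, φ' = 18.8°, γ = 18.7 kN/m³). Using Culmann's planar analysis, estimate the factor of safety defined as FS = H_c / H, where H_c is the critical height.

FS = 1.79

H_c = (4c'/γ) · sinβ cosφ' / [1 − cos(β − φ')]
    = (4·29.3/18.7) · sin59.7°·cos18.8° / [1 − cos40.9°]
    = 6.267 · 0.8173 / 0.2441 = 20.98 m
FS = H_c / H = 20.98 / 11.7 = 1.793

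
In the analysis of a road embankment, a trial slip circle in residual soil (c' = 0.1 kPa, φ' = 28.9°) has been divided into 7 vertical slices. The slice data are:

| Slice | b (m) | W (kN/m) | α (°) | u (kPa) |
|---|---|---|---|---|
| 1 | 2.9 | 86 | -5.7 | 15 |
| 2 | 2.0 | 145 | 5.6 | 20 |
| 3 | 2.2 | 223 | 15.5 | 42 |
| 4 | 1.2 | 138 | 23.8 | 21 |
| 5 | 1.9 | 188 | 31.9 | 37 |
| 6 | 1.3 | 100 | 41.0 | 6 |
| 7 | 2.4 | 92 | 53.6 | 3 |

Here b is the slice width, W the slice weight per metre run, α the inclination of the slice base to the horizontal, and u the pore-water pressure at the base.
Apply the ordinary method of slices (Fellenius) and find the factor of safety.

Ordinary method of slices: FS = Σ[c'·Δl_i + (W_i cosα_i − u_i·Δl_i)·tanφ'] / Σ W_i sinα_i, with Δl_i = b_i / cosα_i.
Slice 1: Δl = 2.9/cos(-5.7°) = 2.914 m; N'_1 = 86·cos(-5.7°) − 15·2.914 = 41.9; c'Δl = 0.29; W sinα = -8.5
Slice 2: Δl = 2.0/cos5.6° = 2.010 m; N'_2 = 145·cos5.6° − 20·2.010 = 104.1; c'Δl = 0.20; W sinα = 14.1
Slice 3: Δl = 2.2/cos15.5° = 2.283 m; N'_3 = 223·cos15.5° − 42·2.283 = 119.0; c'Δl = 0.23; W sinα = 59.6
Slice 4: Δl = 1.2/cos23.8° = 1.312 m; N'_4 = 138·cos23.8° − 21·1.312 = 98.7; c'Δl = 0.13; W sinα = 55.7
Slice 5: Δl = 1.9/cos31.9° = 2.238 m; N'_5 = 188·cos31.9° − 37·2.238 = 76.8; c'Δl = 0.22; W sinα = 99.3
Slice 6: Δl = 1.3/cos41.0° = 1.723 m; N'_6 = 100·cos41.0° − 6·1.723 = 65.1; c'Δl = 0.17; W sinα = 65.6
Slice 7: Δl = 2.4/cos53.6° = 4.044 m; N'_7 = 92·cos53.6° − 3·4.044 = 42.5; c'Δl = 0.40; W sinα = 74.1
Σc'Δl = 1.7 kN/m; ΣN' = 548.1 kN/m; ΣW sinα = 359.9 kN/m
Resisting = 1.7 + 548.1·tan28.9° = 1.7 + 302.6 = 304.2 kN/m
FS = 304.2 / 359.9 = 0.845

FS = 0.85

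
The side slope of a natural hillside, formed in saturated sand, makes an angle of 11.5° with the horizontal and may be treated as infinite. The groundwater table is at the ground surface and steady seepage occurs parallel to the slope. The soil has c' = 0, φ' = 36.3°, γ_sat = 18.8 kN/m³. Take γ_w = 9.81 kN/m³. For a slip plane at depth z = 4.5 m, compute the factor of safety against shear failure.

With seepage parallel to the slope and the water table at the surface, the effective normal stress on the slip plane uses the buoyant unit weight γ' = γ_sat − γ_w while the driving shear stress uses γ_sat:
FS = [c' + γ' z cos²β tanφ'] / [γ_sat z sinβ cosβ]
(For c' = 0 this reduces to FS = (γ'/γ_sat)·tanφ'/tanβ.)
γ' = 18.8 − 9.81 = 8.99 kN/m³
Numerator = 0.0 + 8.99·4.5·cos²11.5°·tan36.3° = 0.0 + 8.99·4.5·0.9603·0.7346 = 28.536 kPa
Denominator = 18.8·4.5·sin11.5°·cos11.5° = 18.8·4.5·0.1994·0.9799 = 16.528 kPa
FS = 28.536 / 16.528 = 1.727

FS = 1.73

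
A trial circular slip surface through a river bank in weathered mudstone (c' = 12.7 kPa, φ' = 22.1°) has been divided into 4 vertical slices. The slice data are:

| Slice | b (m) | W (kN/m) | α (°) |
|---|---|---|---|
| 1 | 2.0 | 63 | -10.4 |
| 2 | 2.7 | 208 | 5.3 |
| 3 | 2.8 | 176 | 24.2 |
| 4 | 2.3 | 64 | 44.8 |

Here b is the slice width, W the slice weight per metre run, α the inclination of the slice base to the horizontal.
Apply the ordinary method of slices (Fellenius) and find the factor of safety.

FS = 2.66

Ordinary method of slices: FS = Σ[c'·Δl_i + (W_i cosα_i)·tanφ'] / Σ W_i sinα_i, with Δl_i = b_i / cosα_i.
Slice 1: Δl = 2.0/cos(-10.4°) = 2.033 m; N'_1 = 63·cos(-10.4°) = 62.0; c'Δl = 25.82; W sinα = -11.4
Slice 2: Δl = 2.7/cos5.3° = 2.712 m; N'_2 = 208·cos5.3° = 207.1; c'Δl = 34.44; W sinα = 19.2
Slice 3: Δl = 2.8/cos24.2° = 3.070 m; N'_3 = 176·cos24.2° = 160.5; c'Δl = 38.99; W sinα = 72.1
Slice 4: Δl = 2.3/cos44.8° = 3.241 m; N'_4 = 64·cos44.8° = 45.4; c'Δl = 41.17; W sinα = 45.1
Σc'Δl = 140.4 kN/m; ΣN' = 475.0 kN/m; ΣW sinα = 125.1 kN/m
Resisting = 140.4 + 475.0·tan22.1° = 140.4 + 192.9 = 333.3 kN/m
FS = 333.3 / 125.1 = 2.665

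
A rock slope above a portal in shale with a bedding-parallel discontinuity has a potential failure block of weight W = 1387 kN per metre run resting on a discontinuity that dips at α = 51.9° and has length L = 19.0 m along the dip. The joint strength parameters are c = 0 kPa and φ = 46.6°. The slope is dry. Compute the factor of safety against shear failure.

FS = 0.83

Resolving the block weight along and normal to the plane and applying the Mohr–Coulomb strength on the joint:
N' = W cosα = 1387·cos51.9° = 855.8 kN/m
Driving force T = W sinα = 1387·sin51.9° = 1091.5 kN/m
Resisting force R = c·L + N'·tanφ = 0·19.0 + 855.8·tan46.6° = 0.0 + 905.0 = 905.0 kN/m
FS = R / T = 905.0 / 1091.5 = 0.829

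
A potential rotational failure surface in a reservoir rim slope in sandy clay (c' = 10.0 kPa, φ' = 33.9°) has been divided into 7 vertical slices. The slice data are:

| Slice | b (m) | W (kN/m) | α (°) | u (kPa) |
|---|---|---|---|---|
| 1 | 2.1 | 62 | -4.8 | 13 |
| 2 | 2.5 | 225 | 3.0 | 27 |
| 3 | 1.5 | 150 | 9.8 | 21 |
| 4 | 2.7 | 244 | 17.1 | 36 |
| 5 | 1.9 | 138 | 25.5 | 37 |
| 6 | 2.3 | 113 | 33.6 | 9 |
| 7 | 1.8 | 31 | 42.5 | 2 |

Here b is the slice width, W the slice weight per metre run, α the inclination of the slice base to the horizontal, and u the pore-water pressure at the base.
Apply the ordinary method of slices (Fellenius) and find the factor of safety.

Ordinary method of slices: FS = Σ[c'·Δl_i + (W_i cosα_i − u_i·Δl_i)·tanφ'] / Σ W_i sinα_i, with Δl_i = b_i / cosα_i.
Slice 1: Δl = 2.1/cos(-4.8°) = 2.107 m; N'_1 = 62·cos(-4.8°) − 13·2.107 = 34.4; c'Δl = 21.07; W sinα = -5.2
Slice 2: Δl = 2.5/cos3.0° = 2.503 m; N'_2 = 225·cos3.0° − 27·2.503 = 157.1; c'Δl = 25.03; W sinα = 11.8
Slice 3: Δl = 1.5/cos9.8° = 1.522 m; N'_3 = 150·cos9.8° − 21·1.522 = 115.8; c'Δl = 15.22; W sinα = 25.5
Slice 4: Δl = 2.7/cos17.1° = 2.825 m; N'_4 = 244·cos17.1° − 36·2.825 = 131.5; c'Δl = 28.25; W sinα = 71.7
Slice 5: Δl = 1.9/cos25.5° = 2.105 m; N'_5 = 138·cos25.5° − 37·2.105 = 46.7; c'Δl = 21.05; W sinα = 59.4
Slice 6: Δl = 2.3/cos33.6° = 2.761 m; N'_6 = 113·cos33.6° − 9·2.761 = 69.3; c'Δl = 27.61; W sinα = 62.5
Slice 7: Δl = 1.8/cos42.5° = 2.441 m; N'_7 = 31·cos42.5° − 2·2.441 = 18.0; c'Δl = 24.41; W sinα = 20.9
Σc'Δl = 162.7 kN/m; ΣN' = 572.8 kN/m; ΣW sinα = 246.8 kN/m
Resisting = 162.7 + 572.8·tan33.9° = 162.7 + 384.9 = 547.5 kN/m
FS = 547.5 / 246.8 = 2.219

FS = 2.22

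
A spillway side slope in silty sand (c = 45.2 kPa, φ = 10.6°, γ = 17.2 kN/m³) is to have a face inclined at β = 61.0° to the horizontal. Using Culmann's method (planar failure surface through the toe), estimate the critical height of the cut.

Culmann's analysis gives the critical failure plane at α_cr = (β + φ)/2 = (61.0 + 10.6)/2 = 35.8°, and the critical height
H_c = (4c/γ) · sinβ cosφ / [1 − cos(β − φ)]
    = (4·45.2/17.2) · sin61.0°·cos10.6° / [1 − cos(50.4°)]
    = 10.512 · 0.8746·0.9829 / [1 − 0.6374]
    = 10.512 · 0.8597 / 0.3626
    = 24.92 m

H_c = 24.92 m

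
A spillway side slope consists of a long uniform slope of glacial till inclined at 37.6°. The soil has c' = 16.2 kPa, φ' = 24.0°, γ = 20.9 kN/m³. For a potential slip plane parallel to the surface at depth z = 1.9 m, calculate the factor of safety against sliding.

For an infinite slope with a slip plane parallel to the surface (no pore pressure): FS = [c' + γz cos²β tanφ'] / [γz sinβ cosβ].
γz = 20.9·1.9 = 39.71 kN/m²
Numerator = 16.2 + 39.71·cos²37.6°·tan24.0° = 16.2 + 39.71·0.6277·0.4452 = 27.298 kPa
Denominator = 39.71·sin37.6°·cos37.6° = 39.71·0.6101·0.7923 = 19.196 kPa
FS = 27.298 / 19.196 = 1.422

FS = 1.42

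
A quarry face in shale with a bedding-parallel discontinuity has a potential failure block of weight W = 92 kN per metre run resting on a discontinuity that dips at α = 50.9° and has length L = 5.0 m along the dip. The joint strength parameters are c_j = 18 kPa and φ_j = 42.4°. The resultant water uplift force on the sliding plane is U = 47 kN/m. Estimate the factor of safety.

FS = 1.40

Resolving the block weight along and normal to the plane and applying the Mohr–Coulomb strength on the joint:
N' = W cosα − U = 92·cos50.9° − 47 = 11.0 kN/m
Driving force T = W sinα = 92·sin50.9° = 71.4 kN/m
Resisting force R = c_j·L + N'·tanφ_j = 18·5.0 + 11.0·tan42.4° = 90.0 + 10.1 = 100.1 kN/m
FS = R / T = 100.1 / 71.4 = 1.402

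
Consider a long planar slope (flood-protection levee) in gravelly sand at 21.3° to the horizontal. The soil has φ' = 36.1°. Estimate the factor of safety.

FS = 1.87

For a dry cohesionless infinite slope the factor of safety is FS = tanφ' / tanβ.
FS = tan36.1° / tan21.3° = 0.7292 / 0.3899 = 1.870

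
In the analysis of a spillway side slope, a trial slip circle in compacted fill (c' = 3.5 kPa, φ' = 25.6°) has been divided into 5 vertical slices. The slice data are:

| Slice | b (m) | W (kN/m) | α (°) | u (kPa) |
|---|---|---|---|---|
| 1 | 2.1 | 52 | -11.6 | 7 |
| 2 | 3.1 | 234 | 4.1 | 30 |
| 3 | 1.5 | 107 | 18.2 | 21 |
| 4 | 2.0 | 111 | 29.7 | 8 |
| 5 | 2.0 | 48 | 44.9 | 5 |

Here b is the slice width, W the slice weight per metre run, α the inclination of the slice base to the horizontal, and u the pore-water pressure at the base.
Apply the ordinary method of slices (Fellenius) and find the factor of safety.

Ordinary method of slices: FS = Σ[c'·Δl_i + (W_i cosα_i − u_i·Δl_i)·tanφ'] / Σ W_i sinα_i, with Δl_i = b_i / cosα_i.
Slice 1: Δl = 2.1/cos(-11.6°) = 2.144 m; N'_1 = 52·cos(-11.6°) − 7·2.144 = 35.9; c'Δl = 7.50; W sinα = -10.5
Slice 2: Δl = 3.1/cos4.1° = 3.108 m; N'_2 = 234·cos4.1° − 30·3.108 = 140.2; c'Δl = 10.88; W sinα = 16.7
Slice 3: Δl = 1.5/cos18.2° = 1.579 m; N'_3 = 107·cos18.2° − 21·1.579 = 68.5; c'Δl = 5.53; W sinα = 33.4
Slice 4: Δl = 2.0/cos29.7° = 2.302 m; N'_4 = 111·cos29.7° − 8·2.302 = 78.0; c'Δl = 8.06; W sinα = 55.0
Slice 5: Δl = 2.0/cos44.9° = 2.824 m; N'_5 = 48·cos44.9° − 5·2.824 = 19.9; c'Δl = 9.88; W sinα = 33.9
Σc'Δl = 41.8 kN/m; ΣN' = 342.5 kN/m; ΣW sinα = 128.6 kN/m
Resisting = 41.8 + 342.5·tan25.6° = 41.8 + 164.1 = 205.9 kN/m
FS = 205.9 / 128.6 = 1.602

FS = 1.60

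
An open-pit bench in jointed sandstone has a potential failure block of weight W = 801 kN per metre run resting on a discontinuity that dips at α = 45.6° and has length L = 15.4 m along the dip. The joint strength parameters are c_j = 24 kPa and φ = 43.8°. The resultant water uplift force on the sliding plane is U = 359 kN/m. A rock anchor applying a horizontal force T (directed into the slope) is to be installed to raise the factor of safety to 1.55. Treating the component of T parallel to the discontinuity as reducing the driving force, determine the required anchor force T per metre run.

T = 183 kN/m

Resolving forces along and normal to the sliding plane, with the horizontal anchor force T adding T·sinα to the effective normal force and T·cosα acting up the plane against the driving force:
FS = [c_jL + (W cosα − U + T sinα) tanφ] / [W sinα − T cosα]
Without the anchor: N' = 201.4 kN/m, driving T_d = 572.3 kN/m, resisting R = 24·15.4 + 201.4·tan43.8° = 562.8 kN/m, FS = 0.98.
Setting FS = 1.55 and solving for T:
1.55·(572.3 − T cos45.6°) = 562.8 + T sin45.6°·tan43.8°
T·(sin45.6°·tan43.8° + 1.55·cos45.6°) = 1.55·572.3 − 562.8
T·(0.7145·0.9590 + 1.55·0.6997) = 887.1 − 562.8 = 324.3
T·1.7696 = 324.3
T = 183.3 kN/m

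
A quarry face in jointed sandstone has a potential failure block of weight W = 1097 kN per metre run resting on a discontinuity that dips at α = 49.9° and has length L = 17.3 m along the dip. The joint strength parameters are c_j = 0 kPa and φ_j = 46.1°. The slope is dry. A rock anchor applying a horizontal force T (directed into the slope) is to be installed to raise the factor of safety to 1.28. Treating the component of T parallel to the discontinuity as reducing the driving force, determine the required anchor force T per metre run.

T = 210 kN/m

Resolving forces along and normal to the sliding plane, with the horizontal anchor force T adding T·sinα to the effective normal force and T·cosα acting up the plane against the driving force:
FS = [c_jL + (W cosα + T sinα) tanφ_j] / [W sinα − T cosα]
Without the anchor: N' = 706.6 kN/m, driving T_d = 839.1 kN/m, resisting R = 0·17.3 + 706.6·tan46.1° = 734.3 kN/m, FS = 0.88.
Setting FS = 1.28 and solving for T:
1.28·(839.1 − T cos49.9°) = 734.3 + T sin49.9°·tan46.1°
T·(sin49.9°·tan46.1° + 1.28·cos49.9°) = 1.28·839.1 − 734.3
T·(0.7649·1.0392 + 1.28·0.6441) = 1074.1 − 734.3 = 339.8
T·1.6193 = 339.8
T = 209.8 kN/m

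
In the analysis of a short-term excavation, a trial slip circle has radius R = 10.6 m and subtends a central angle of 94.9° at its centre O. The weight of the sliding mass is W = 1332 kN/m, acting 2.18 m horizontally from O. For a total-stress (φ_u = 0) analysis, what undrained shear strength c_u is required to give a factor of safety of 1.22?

FS = c_u·L_a·R / (W·d), so c_u = FS·W·d / (L_a·R).
Arc length L_a = R·θ = 10.6·(94.9°·π/180) = 10.6·1.6563 = 17.56 m
c_u = 1.22·1332·2.18 / (17.56·10.6) = 3542.6 / 186.10 = 19.04 kPa

c_u = 19.0 kPa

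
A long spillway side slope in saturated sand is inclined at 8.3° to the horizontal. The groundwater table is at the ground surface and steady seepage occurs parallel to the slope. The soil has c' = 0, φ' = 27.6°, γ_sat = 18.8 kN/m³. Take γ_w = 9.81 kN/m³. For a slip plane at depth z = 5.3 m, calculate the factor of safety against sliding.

With seepage parallel to the slope and the water table at the surface, the effective normal stress on the slip plane uses the buoyant unit weight γ' = γ_sat − γ_w while the driving shear stress uses γ_sat:
FS = [c' + γ' z cos²β tanφ'] / [γ_sat z sinβ cosβ]
(For c' = 0 this reduces to FS = (γ'/γ_sat)·tanφ'/tanβ.)
γ' = 18.8 − 9.81 = 8.99 kN/m³
Numerator = 0.0 + 8.99·5.3·cos²8.3°·tan27.6° = 0.0 + 8.99·5.3·0.9792·0.5228 = 24.390 kPa
Denominator = 18.8·5.3·sin8.3°·cos8.3° = 18.8·5.3·0.1444·0.9895 = 14.233 kPa
FS = 24.390 / 14.233 = 1.714

FS = 1.71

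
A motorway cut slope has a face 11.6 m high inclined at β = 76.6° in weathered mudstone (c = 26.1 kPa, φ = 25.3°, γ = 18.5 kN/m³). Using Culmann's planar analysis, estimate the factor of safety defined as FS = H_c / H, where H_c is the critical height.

FS = 1.14

H_c = (4c/γ) · sinβ cosφ / [1 − cos(β − φ)]
    = (4·26.1/18.5) · sin76.6°·cos25.3° / [1 − cos51.3°]
    = 5.643 · 0.8795 / 0.3748 = 13.24 m
FS = H_c / H = 13.24 / 11.6 = 1.142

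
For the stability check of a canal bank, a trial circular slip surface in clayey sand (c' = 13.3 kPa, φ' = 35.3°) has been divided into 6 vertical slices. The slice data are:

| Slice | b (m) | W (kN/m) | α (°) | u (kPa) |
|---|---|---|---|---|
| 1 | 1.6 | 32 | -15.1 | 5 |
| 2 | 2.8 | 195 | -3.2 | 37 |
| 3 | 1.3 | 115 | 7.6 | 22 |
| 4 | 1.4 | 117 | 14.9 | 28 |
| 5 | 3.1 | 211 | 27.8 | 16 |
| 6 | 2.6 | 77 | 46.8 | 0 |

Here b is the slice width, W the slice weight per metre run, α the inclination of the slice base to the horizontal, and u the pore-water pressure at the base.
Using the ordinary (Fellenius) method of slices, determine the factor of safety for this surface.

FS = 2.85

Ordinary method of slices: FS = Σ[c'·Δl_i + (W_i cosα_i − u_i·Δl_i)·tanφ'] / Σ W_i sinα_i, with Δl_i = b_i / cosα_i.
Slice 1: Δl = 1.6/cos(-15.1°) = 1.657 m; N'_1 = 32·cos(-15.1°) − 5·1.657 = 22.6; c'Δl = 22.04; W sinα = -8.3
Slice 2: Δl = 2.8/cos(-3.2°) = 2.804 m; N'_2 = 195·cos(-3.2°) − 37·2.804 = 90.9; c'Δl = 37.30; W sinα = -10.9
Slice 3: Δl = 1.3/cos7.6° = 1.312 m; N'_3 = 115·cos7.6° − 22·1.312 = 85.1; c'Δl = 17.44; W sinα = 15.2
Slice 4: Δl = 1.4/cos14.9° = 1.449 m; N'_4 = 117·cos14.9° − 28·1.449 = 72.5; c'Δl = 19.27; W sinα = 30.1
Slice 5: Δl = 3.1/cos27.8° = 3.504 m; N'_5 = 211·cos27.8° − 16·3.504 = 130.6; c'Δl = 46.61; W sinα = 98.4
Slice 6: Δl = 2.6/cos46.8° = 3.798 m; N'_6 = 77·cos46.8° − 0·3.798 = 52.7; c'Δl = 50.52; W sinα = 56.1
Σc'Δl = 193.2 kN/m; ΣN' = 454.5 kN/m; ΣW sinα = 180.6 kN/m
Resisting = 193.2 + 454.5·tan35.3° = 193.2 + 321.8 = 515.0 kN/m
FS = 515.0 / 180.6 = 2.851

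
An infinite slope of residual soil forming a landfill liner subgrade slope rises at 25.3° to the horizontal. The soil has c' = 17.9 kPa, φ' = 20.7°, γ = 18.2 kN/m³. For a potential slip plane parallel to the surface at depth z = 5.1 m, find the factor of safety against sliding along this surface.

FS = 1.30

For an infinite slope with a slip plane parallel to the surface (no pore pressure): FS = [c' + γz cos²β tanφ'] / [γz sinβ cosβ].
γz = 18.2·5.1 = 92.82 kN/m²
Numerator = 17.9 + 92.82·cos²25.3°·tan20.7° = 17.9 + 92.82·0.8174·0.3779 = 46.568 kPa
Denominator = 92.82·sin25.3°·cos25.3° = 92.82·0.4274·0.9041 = 35.863 kPa
FS = 46.568 / 35.863 = 1.299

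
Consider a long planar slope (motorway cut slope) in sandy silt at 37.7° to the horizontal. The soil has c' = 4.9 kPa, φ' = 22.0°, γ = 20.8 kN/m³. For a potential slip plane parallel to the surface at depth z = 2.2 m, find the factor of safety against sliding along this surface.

For an infinite slope with a slip plane parallel to the surface (no pore pressure): FS = [c' + γz cos²β tanφ'] / [γz sinβ cosβ].
γz = 20.8·2.2 = 45.76 kN/m²
Numerator = 4.9 + 45.76·cos²37.7°·tan22.0° = 4.9 + 45.76·0.6260·0.4040 = 16.474 kPa
Denominator = 45.76·sin37.7°·cos37.7° = 45.76·0.6115·0.7912 = 22.141 kPa
FS = 16.474 / 22.141 = 0.744

FS = 0.74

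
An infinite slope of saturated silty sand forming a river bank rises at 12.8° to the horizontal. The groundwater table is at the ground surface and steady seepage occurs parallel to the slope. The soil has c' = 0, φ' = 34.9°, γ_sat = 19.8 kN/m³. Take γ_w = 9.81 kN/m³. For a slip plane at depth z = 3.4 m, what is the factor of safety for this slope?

With seepage parallel to the slope and the water table at the surface, the effective normal stress on the slip plane uses the buoyant unit weight γ' = γ_sat − γ_w while the driving shear stress uses γ_sat:
FS = [c' + γ' z cos²β tanφ'] / [γ_sat z sinβ cosβ]
(For c' = 0 this reduces to FS = (γ'/γ_sat)·tanφ'/tanβ.)
γ' = 19.8 − 9.81 = 9.99 kN/m³
Numerator = 0.0 + 9.99·3.4·cos²12.8°·tan34.9° = 0.0 + 9.99·3.4·0.9509·0.6976 = 22.532 kPa
Denominator = 19.8·3.4·sin12.8°·cos12.8° = 19.8·3.4·0.2215·0.9751 = 14.544 kPa
FS = 22.532 / 14.544 = 1.549

FS = 1.55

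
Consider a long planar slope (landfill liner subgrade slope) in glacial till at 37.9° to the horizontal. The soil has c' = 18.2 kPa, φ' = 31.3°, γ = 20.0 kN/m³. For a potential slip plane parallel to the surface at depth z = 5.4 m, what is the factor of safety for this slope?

FS = 1.13

For an infinite slope with a slip plane parallel to the surface (no pore pressure): FS = [c' + γz cos²β tanφ'] / [γz sinβ cosβ].
γz = 20.0·5.4 = 108.00 kN/m²
Numerator = 18.2 + 108.00·cos²37.9°·tan31.3° = 18.2 + 108.00·0.6227·0.6080 = 59.087 kPa
Denominator = 108.00·sin37.9°·cos37.9° = 108.00·0.6143·0.7891 = 52.350 kPa
FS = 59.087 / 52.350 = 1.129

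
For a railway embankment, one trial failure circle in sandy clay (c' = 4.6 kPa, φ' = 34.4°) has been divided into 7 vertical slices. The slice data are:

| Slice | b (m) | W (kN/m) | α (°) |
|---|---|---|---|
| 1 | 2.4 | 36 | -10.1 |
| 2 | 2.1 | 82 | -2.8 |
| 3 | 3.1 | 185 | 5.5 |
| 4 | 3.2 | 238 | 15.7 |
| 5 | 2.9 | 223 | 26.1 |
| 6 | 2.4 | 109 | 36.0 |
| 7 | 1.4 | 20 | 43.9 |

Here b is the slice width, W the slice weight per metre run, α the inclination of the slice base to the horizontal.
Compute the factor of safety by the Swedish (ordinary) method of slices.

Ordinary method of slices: FS = Σ[c'·Δl_i + (W_i cosα_i)·tanφ'] / Σ W_i sinα_i, with Δl_i = b_i / cosα_i.
Slice 1: Δl = 2.4/cos(-10.1°) = 2.438 m; N'_1 = 36·cos(-10.1°) = 35.4; c'Δl = 11.21; W sinα = -6.3
Slice 2: Δl = 2.1/cos(-2.8°) = 2.103 m; N'_2 = 82·cos(-2.8°) = 81.9; c'Δl = 9.67; W sinα = -4.0
Slice 3: Δl = 3.1/cos5.5° = 3.114 m; N'_3 = 185·cos5.5° = 184.1; c'Δl = 14.33; W sinα = 17.7
Slice 4: Δl = 3.2/cos15.7° = 3.324 m; N'_4 = 238·cos15.7° = 229.1; c'Δl = 15.29; W sinα = 64.4
Slice 5: Δl = 2.9/cos26.1° = 3.229 m; N'_5 = 223·cos26.1° = 200.3; c'Δl = 14.85; W sinα = 98.1
Slice 6: Δl = 2.4/cos36.0° = 2.967 m; N'_6 = 109·cos36.0° = 88.2; c'Δl = 13.65; W sinα = 64.1
Slice 7: Δl = 1.4/cos43.9° = 1.943 m; N'_7 = 20·cos43.9° = 14.4; c'Δl = 8.94; W sinα = 13.9
Σc'Δl = 87.9 kN/m; ΣN' = 833.5 kN/m; ΣW sinα = 247.9 kN/m
Resisting = 87.9 + 833.5·tan34.4° = 87.9 + 570.7 = 658.6 kN/m
FS = 658.6 / 247.9 = 2.657

FS = 2.66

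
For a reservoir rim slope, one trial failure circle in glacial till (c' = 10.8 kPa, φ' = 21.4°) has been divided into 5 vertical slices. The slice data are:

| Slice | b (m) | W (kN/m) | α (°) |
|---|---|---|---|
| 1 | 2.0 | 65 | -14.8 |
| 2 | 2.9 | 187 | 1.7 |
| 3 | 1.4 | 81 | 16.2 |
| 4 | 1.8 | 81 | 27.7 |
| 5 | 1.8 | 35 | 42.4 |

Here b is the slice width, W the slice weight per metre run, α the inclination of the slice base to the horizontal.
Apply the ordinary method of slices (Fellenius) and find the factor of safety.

FS = 3.91

Ordinary method of slices: FS = Σ[c'·Δl_i + (W_i cosα_i)·tanφ'] / Σ W_i sinα_i, with Δl_i = b_i / cosα_i.
Slice 1: Δl = 2.0/cos(-14.8°) = 2.069 m; N'_1 = 65·cos(-14.8°) = 62.8; c'Δl = 22.34; W sinα = -16.6
Slice 2: Δl = 2.9/cos1.7° = 2.901 m; N'_2 = 187·cos1.7° = 186.9; c'Δl = 31.33; W sinα = 5.5
Slice 3: Δl = 1.4/cos16.2° = 1.458 m; N'_3 = 81·cos16.2° = 77.8; c'Δl = 15.75; W sinα = 22.6
Slice 4: Δl = 1.8/cos27.7° = 2.033 m; N'_4 = 81·cos27.7° = 71.7; c'Δl = 21.96; W sinα = 37.7
Slice 5: Δl = 1.8/cos42.4° = 2.438 m; N'_5 = 35·cos42.4° = 25.8; c'Δl = 26.33; W sinα = 23.6
Σc'Δl = 117.7 kN/m; ΣN' = 425.1 kN/m; ΣW sinα = 72.8 kN/m
Resisting = 117.7 + 425.1·tan21.4° = 117.7 + 166.6 = 284.3 kN/m
FS = 284.3 / 72.8 = 3.906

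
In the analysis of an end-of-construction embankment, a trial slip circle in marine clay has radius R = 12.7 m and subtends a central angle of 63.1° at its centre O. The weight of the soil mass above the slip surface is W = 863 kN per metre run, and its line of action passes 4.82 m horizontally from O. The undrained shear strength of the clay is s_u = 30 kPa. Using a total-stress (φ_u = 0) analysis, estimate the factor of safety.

Taking moments about the centre O, the resisting moment is provided by the undrained shear strength acting along the arc:
Arc length L_a = R·θ = 12.7·(63.1°·π/180) = 12.7·1.1013 = 13.99 m
M_R = s_u·L_a·R = 30·13.99·12.7 = 5328.9 kN·m/m
M_D = W·d = 863·4.82 = 4159.7 kN·m/m
FS = M_R / M_D = 5328.9 / 4159.7 = 1.281

FS = 1.28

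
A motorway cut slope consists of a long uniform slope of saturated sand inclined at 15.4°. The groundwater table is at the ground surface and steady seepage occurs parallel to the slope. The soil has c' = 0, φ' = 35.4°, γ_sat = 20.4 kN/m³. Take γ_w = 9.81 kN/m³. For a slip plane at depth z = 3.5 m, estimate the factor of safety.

FS = 1.34

With seepage parallel to the slope and the water table at the surface, the effective normal stress on the slip plane uses the buoyant unit weight γ' = γ_sat − γ_w while the driving shear stress uses γ_sat:
FS = [c' + γ' z cos²β tanφ'] / [γ_sat z sinβ cosβ]
(For c' = 0 this reduces to FS = (γ'/γ_sat)·tanφ'/tanβ.)
γ' = 20.4 − 9.81 = 10.59 kN/m³
Numerator = 0.0 + 10.59·3.5·cos²15.4°·tan35.4° = 0.0 + 10.59·3.5·0.9295·0.7107 = 24.483 kPa
Denominator = 20.4·3.5·sin15.4°·cos15.4° = 20.4·3.5·0.2656·0.9641 = 18.280 kPa
FS = 24.483 / 18.280 = 1.339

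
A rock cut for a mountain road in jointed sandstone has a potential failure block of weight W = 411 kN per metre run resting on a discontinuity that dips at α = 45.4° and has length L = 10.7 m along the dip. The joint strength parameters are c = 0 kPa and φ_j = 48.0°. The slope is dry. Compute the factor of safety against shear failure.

FS = 1.10

Resolving the block weight along and normal to the plane and applying the Mohr–Coulomb strength on the joint:
N' = W cosα = 411·cos45.4° = 288.6 kN/m
Driving force T = W sinα = 411·sin45.4° = 292.6 kN/m
Resisting force R = c·L + N'·tanφ_j = 0·10.7 + 288.6·tan48.0° = 0.0 + 320.5 = 320.5 kN/m
FS = R / T = 320.5 / 292.6 = 1.095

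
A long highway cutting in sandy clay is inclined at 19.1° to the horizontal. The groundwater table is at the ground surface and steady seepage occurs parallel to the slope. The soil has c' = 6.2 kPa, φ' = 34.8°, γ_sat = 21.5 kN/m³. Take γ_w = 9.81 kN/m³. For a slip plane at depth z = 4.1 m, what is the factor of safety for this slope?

FS = 1.32

With seepage parallel to the slope and the water table at the surface, the effective normal stress on the slip plane uses the buoyant unit weight γ' = γ_sat − γ_w while the driving shear stress uses γ_sat:
FS = [c' + γ' z cos²β tanφ'] / [γ_sat z sinβ cosβ]
γ' = 21.5 − 9.81 = 11.69 kN/m³
Numerator = 6.2 + 11.69·4.1·cos²19.1°·tan34.8° = 6.2 + 11.69·4.1·0.8929·0.6950 = 35.945 kPa
Denominator = 21.5·4.1·sin19.1°·cos19.1° = 21.5·4.1·0.3272·0.9449 = 27.256 kPa
FS = 35.945 / 27.256 = 1.319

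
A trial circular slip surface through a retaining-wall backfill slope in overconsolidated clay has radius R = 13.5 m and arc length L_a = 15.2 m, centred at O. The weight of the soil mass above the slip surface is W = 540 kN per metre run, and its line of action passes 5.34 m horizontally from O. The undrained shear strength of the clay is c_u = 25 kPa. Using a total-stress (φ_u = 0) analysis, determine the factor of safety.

Taking moments about the centre O, the resisting moment is provided by the undrained shear strength acting along the arc:
M_R = c_u·L_a·R = 25·15.20·13.5 = 5130.0 kN·m/m
M_D = W·d = 540·5.34 = 2883.6 kN·m/m
FS = M_R / M_D = 5130.0 / 2883.6 = 1.779

FS = 1.78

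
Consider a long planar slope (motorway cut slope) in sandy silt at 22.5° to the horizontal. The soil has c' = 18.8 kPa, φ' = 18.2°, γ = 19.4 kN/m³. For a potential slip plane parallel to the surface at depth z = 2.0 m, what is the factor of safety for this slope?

For an infinite slope with a slip plane parallel to the surface (no pore pressure): FS = [c' + γz cos²β tanφ'] / [γz sinβ cosβ].
γz = 19.4·2.0 = 38.80 kN/m²
Numerator = 18.8 + 38.80·cos²22.5°·tan18.2° = 18.8 + 38.80·0.8536·0.3288 = 29.689 kPa
Denominator = 38.80·sin22.5°·cos22.5° = 38.80·0.3827·0.9239 = 13.718 kPa
FS = 29.689 / 13.718 = 2.164

FS = 2.16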